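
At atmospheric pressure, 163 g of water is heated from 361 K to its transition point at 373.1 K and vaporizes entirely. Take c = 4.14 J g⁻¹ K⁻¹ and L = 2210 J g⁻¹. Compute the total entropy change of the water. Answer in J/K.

Warming step: ΔS₁ = m c ln(T_tr/T_i) = 163 × 4.14 × ln(373.1/361) = 22.25 J/K.
Phase change: ΔS₂ = +mL/T_tr = 163 × 2210 / 373.1 = 965.5 J/K.
ΔS_total = (22.25) + (965.5) = 988 J/K.

ΔS = 988 J/K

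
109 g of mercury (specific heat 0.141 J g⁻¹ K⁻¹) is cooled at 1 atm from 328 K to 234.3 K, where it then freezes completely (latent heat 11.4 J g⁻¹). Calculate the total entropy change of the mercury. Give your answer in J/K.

Cooling step: ΔS₁ = m c ln(T_tr/T_i) = 109 × 0.141 × ln(234.3/328) = -5.17 J/K.
Phase change: ΔS₂ = −mL/T_tr = −109 × 11.4 / 234.3 = -5.303 J/K.
ΔS_total = (-5.17) + (-5.303) = -10.5 J/K.

ΔS = -10.5 J/K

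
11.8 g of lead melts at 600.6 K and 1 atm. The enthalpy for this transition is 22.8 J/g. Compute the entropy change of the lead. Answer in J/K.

Heat absorbed by the substance: Q = mL = 11.8 × 22.8 = 269.04 J.
At constant T, ΔS = Q_rev/T = 269.04 / 600.6 = 0.448 J/K.

ΔS = 0.448 J/K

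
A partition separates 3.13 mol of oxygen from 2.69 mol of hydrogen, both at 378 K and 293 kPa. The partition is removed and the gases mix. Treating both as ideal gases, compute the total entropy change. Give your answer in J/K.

ΔS_mix = 33.4 J/K

Mole fractions: x_A = 3.13/5.82 = 0.538, x_B = 0.462.
ΔS_mix = −R(n_A ln x_A + n_B ln x_B) = −8.314 × (3.13 ln 0.538 + 2.69 ln 0.462) = 33.4 J/K.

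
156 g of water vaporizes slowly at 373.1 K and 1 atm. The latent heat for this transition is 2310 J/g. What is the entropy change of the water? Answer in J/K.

Heat absorbed by the substance: Q = mL = 156 × 2310 = 360360 J.
At constant T, ΔS = Q_rev/T = 360360 / 373.1 = 966 J/K.

ΔS = 966 J/K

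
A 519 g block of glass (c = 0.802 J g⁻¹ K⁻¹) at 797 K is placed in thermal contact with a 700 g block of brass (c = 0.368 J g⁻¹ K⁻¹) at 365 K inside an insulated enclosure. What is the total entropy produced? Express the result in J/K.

Energy balance: T_f = (m₁c₁T₁ + m₂c₂T₂)/(m₁c₁ + m₂c₂) = 631.85 K.
ΔS₁ = m₁c₁ ln(T_f/T₁) = 416.238 × ln(631.85/797) = -96.65 J/K.
ΔS₂ = m₂c₂ ln(T_f/T₂) = 257.6 × ln(631.85/365) = 141.36 J/K.
ΔS_total = -96.65 + 141.36 = 44.7 J/K.

ΔS_total = 44.7 J/K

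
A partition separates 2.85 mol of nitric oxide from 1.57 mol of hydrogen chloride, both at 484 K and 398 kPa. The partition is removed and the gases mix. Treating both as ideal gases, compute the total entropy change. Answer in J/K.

Mole fractions: x_A = 2.85/4.42 = 0.645, x_B = 0.355.
ΔS_mix = −R(n_A ln x_A + n_B ln x_B) = −8.314 × (2.85 ln 0.645 + 1.57 ln 0.355) = 23.9 J/K.

ΔS_mix = 23.9 J/K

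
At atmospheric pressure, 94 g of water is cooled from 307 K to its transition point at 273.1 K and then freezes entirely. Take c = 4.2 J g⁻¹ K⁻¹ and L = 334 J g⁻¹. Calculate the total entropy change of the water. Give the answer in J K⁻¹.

Cooling step: ΔS₁ = m c ln(T_tr/T_i) = 94 × 4.2 × ln(273.1/307) = -46.2 J/K.
Phase change: ΔS₂ = −mL/T_tr = −94 × 334 / 273.1 = -115 J/K.
ΔS_total = (-46.2) + (-115) = -161 J/K.

ΔS = -161 J/K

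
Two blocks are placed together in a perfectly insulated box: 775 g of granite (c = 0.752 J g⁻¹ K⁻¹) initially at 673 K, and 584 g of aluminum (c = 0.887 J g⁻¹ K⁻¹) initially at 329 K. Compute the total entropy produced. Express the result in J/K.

Energy balance: T_f = (m₁c₁T₁ + m₂c₂T₂)/(m₁c₁ + m₂c₂) = 511.12 K.
ΔS₁ = m₁c₁ ln(T_f/T₁) = 582.8 × ln(511.12/673) = -160.3 J/K.
ΔS₂ = m₂c₂ ln(T_f/T₂) = 518.008 × ln(511.12/329) = 228.2 J/K.
ΔS_total = -160.3 + 228.2 = 67.9 J/K.

ΔS_total = 67.9 J/K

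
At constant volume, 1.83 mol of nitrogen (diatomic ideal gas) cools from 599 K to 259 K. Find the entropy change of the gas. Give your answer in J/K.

At constant volume, ΔS = nC_V ln(T₂/T₁) with C_V = 5R/2 = 20.79 J mol⁻¹ K⁻¹.
ΔS = 1.83 × 20.79 × ln(259/599) = -31.9 J/K.

ΔS = -31.9 J/K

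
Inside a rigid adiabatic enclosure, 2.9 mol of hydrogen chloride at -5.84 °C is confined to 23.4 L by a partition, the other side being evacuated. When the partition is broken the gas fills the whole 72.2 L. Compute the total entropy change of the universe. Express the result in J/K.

ΔS_universe = 27.2 J/K

No heat is exchanged and no work is done, so the ideal-gas temperature stays constant.
Entropy is a state function; using a reversible isothermal path, ΔS_gas = nR ln(V₂/V₁) = 2.9 × 8.314 × ln(72.2/23.4) = 27.2 J/K.
The insulated surroundings exchange no heat, so ΔS_surr = 0 and ΔS_universe = ΔS_gas.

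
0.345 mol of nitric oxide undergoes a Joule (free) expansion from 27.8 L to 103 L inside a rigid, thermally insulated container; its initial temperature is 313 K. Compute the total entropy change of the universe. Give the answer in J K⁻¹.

No heat is exchanged and no work is done, so the ideal-gas temperature stays constant.
Entropy is a state function; using a reversible isothermal path, ΔS_gas = nR ln(V₂/V₁) = 0.345 × 8.314 × ln(103/27.8) = 3.76 J/K.
The insulated surroundings exchange no heat, so ΔS_surr = 0 and ΔS_universe = ΔS_gas.

ΔS_universe = 3.76 J/K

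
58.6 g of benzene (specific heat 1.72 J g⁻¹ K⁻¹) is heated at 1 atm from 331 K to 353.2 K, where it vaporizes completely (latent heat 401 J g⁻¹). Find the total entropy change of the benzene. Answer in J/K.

ΔS = 73.1 J/K

Warming step: ΔS₁ = m c ln(T_tr/T_i) = 58.6 × 1.72 × ln(353.2/331) = 6.543 J/K.
Phase change: ΔS₂ = +mL/T_tr = 58.6 × 401 / 353.2 = 66.53 J/K.
ΔS_total = (6.543) + (66.53) = 73.1 J/K.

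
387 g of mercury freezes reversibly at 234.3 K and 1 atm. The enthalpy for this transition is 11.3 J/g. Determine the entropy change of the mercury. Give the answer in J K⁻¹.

Heat released by the substance: Q = −mL = −387 × 11.3 = −4373.1 J.
At constant T, ΔS = Q_rev/T = −4373.1 / 234.3 = -18.7 J/K.

ΔS = -18.7 J/K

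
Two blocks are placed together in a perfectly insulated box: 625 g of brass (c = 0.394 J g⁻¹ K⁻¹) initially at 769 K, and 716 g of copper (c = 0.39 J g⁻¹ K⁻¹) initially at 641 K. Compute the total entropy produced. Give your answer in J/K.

Energy balance: T_f = (m₁c₁T₁ + m₂c₂T₂)/(m₁c₁ + m₂c₂) = 700.98 K.
ΔS₁ = m₁c₁ ln(T_f/T₁) = 246.25 × ln(700.98/769) = -22.805 J/K.
ΔS₂ = m₂c₂ ln(T_f/T₂) = 279.24 × ln(700.98/641) = 24.979 J/K.
ΔS_total = -22.805 + 24.979 = 2.17 J/K.

ΔS_total = 2.17 J/K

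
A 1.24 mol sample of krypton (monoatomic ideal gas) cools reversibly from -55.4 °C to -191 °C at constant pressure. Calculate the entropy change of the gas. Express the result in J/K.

ΔS = -25.1 J/K

In kelvin: T₁ = 217.75 K, T₂ = 82.15 K. At constant pressure, ΔS = nC_p ln(T₂/T₁) with C_p = 5R/2 = 20.79 J mol⁻¹ K⁻¹.
ΔS = 1.24 × 20.79 × ln(82.15/217.75) = -25.1 J/K.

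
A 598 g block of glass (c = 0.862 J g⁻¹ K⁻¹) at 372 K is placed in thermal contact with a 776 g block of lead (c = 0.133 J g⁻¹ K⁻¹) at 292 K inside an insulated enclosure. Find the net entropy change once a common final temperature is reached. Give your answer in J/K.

Energy balance: T_f = (m₁c₁T₁ + m₂c₂T₂)/(m₁c₁ + m₂c₂) = 358.65 K.
ΔS₁ = m₁c₁ ln(T_f/T₁) = 515.476 × ln(358.65/372) = -18.83 J/K.
ΔS₂ = m₂c₂ ln(T_f/T₂) = 103.208 × ln(358.65/292) = 21.22 J/K.
ΔS_total = -18.83 + 21.22 = 2.39 J/K.

ΔS_total = 2.39 J/K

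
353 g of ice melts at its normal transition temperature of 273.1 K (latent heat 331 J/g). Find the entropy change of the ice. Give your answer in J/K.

Heat absorbed by the substance: Q = mL = 353 × 331 = 116843 J.
At constant T, ΔS = Q_rev/T = 116843 / 273.1 = 428 J/K.

ΔS = 428 J/K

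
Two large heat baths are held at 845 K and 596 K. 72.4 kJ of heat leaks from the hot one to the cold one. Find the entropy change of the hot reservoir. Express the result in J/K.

The hot reservoir loses heat Q, so ΔS_hot = −Q/T_H = −72400/845 = -85.7 J/K.

ΔS_hot = -85.7 J/K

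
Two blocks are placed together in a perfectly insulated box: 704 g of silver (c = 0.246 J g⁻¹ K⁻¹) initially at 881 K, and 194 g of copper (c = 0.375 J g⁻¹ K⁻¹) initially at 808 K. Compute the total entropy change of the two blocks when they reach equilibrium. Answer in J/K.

ΔS_total = 0.189 J/K

Energy balance: T_f = (m₁c₁T₁ + m₂c₂T₂)/(m₁c₁ + m₂c₂) = 859.41 K.
ΔS₁ = m₁c₁ ln(T_f/T₁) = 173.184 × ln(859.41/881) = -4.298 J/K.
ΔS₂ = m₂c₂ ln(T_f/T₂) = 72.75 × ln(859.41/808) = 4.487 J/K.
ΔS_total = -4.298 + 4.487 = 0.189 J/K.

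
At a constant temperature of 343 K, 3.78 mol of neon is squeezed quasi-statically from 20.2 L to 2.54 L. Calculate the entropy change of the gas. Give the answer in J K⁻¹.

ΔS_gas = -65.2 J/K

For an isothermal ideal gas ΔS_gas = nR ln(V₂/V₁) = 3.78 × 8.314 × ln(2.54/20.2) = -65.2 J/K.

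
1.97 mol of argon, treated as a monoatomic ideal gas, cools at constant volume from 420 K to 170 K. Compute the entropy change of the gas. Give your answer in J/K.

At constant volume, ΔS = nC_V ln(T₂/T₁) with C_V = 3R/2 = 12.47 J mol⁻¹ K⁻¹.
ΔS = 1.97 × 12.47 × ln(170/420) = -22.2 J/K.

ΔS = -22.2 J/K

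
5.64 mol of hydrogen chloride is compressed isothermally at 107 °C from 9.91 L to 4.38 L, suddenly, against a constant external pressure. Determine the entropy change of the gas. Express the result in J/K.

ΔS_gas = -38.3 J/K

Entropy is a state function, so ΔS_gas depends only on the end states.
For an isothermal ideal gas ΔS_gas = nR ln(V₂/V₁) = 5.64 × 8.314 × ln(4.38/9.91) = -38.3 J/K.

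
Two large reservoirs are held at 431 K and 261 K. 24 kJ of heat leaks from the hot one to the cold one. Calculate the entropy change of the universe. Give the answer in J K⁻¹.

ΔS_hot = −Q/T_H = −24000/431 = -55.68 J/K and ΔS_cold = +Q/T_C = 24000/261 = 91.95 J/K.
ΔS_total = -55.68 + 91.95 = 36.3 J/K, positive as the second law requires.

ΔS_total = 36.3 J/K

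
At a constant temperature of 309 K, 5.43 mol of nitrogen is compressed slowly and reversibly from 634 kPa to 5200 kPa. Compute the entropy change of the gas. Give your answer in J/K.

For an isothermal ideal gas ΔS_gas = nR ln(P₁/P₂) = 5.43 × 8.314 × ln(634/5200) = -95 J/K.

ΔS_gas = -95 J/K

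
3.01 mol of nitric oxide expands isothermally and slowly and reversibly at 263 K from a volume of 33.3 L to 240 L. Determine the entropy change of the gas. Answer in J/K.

ΔS_gas = 49.4 J/K

For an isothermal ideal gas ΔS_gas = nR ln(V₂/V₁) = 3.01 × 8.314 × ln(240/33.3) = 49.4 J/K.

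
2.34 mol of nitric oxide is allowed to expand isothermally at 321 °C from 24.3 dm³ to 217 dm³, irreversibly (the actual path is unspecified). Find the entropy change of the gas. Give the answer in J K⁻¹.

Entropy is a state function, so ΔS_gas depends only on the end states.
For an isothermal ideal gas ΔS_gas = nR ln(V₂/V₁) = 2.34 × 8.314 × ln(217/24.3) = 42.6 J/K.

ΔS_gas = 42.6 J/K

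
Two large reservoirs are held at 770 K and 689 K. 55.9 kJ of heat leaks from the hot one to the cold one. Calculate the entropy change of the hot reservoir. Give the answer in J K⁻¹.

The hot reservoir loses heat Q, so ΔS_hot = −Q/T_H = −55900/770 = -72.6 J/K.

ΔS_hot = -72.6 J/K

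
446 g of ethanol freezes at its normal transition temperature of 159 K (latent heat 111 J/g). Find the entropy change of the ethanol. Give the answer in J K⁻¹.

ΔS = -311 J/K

Heat released by the substance: Q = −mL = −446 × 111 = −49506 J.
At constant T, ΔS = Q_rev/T = −49506 / 159 = -311 J/K.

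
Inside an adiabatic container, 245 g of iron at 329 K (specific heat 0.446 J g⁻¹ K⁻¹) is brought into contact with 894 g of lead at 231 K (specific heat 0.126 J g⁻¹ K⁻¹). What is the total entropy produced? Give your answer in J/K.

ΔS_total = 3.46 J/K

Energy balance: T_f = (m₁c₁T₁ + m₂c₂T₂)/(m₁c₁ + m₂c₂) = 279.25 K.
ΔS₁ = m₁c₁ ln(T_f/T₁) = 109.27 × ln(279.25/329) = -17.91 J/K.
ΔS₂ = m₂c₂ ln(T_f/T₂) = 112.644 × ln(279.25/231) = 21.37 J/K.
ΔS_total = -17.91 + 21.37 = 3.46 J/K.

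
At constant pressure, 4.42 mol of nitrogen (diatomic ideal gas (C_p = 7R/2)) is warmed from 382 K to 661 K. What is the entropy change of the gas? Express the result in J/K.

ΔS = 70.5 J/K

At constant pressure, ΔS = nC_p ln(T₂/T₁) with C_p = 7R/2 = 29.1 J mol⁻¹ K⁻¹.
ΔS = 4.42 × 29.1 × ln(661/382) = 70.5 J/K.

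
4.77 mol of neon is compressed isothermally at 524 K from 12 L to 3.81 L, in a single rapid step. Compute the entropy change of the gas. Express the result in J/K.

Entropy is a state function, so ΔS_gas depends only on the end states.
For an isothermal ideal gas ΔS_gas = nR ln(V₂/V₁) = 4.77 × 8.314 × ln(3.81/12) = -45.5 J/K.

ΔS_gas = -45.5 J/K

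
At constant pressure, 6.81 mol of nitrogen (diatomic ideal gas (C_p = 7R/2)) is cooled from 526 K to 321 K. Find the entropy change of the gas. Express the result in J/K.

ΔS = -97.9 J/K

At constant pressure, ΔS = nC_p ln(T₂/T₁) with C_p = 7R/2 = 29.1 J mol⁻¹ K⁻¹.
ΔS = 6.81 × 29.1 × ln(321/526) = -97.9 J/K.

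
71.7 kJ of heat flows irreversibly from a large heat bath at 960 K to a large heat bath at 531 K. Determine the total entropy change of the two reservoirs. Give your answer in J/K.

ΔS_hot = −Q/T_H = −71700/960 = -74.69 J/K and ΔS_cold = +Q/T_C = 71700/531 = 135 J/K.
ΔS_total = -74.69 + 135 = 60.3 J/K, positive as the second law requires.

ΔS_total = 60.3 J/K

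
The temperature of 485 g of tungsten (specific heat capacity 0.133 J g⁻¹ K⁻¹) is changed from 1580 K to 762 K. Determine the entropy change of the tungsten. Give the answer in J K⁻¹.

ΔS = -47 J/K

ΔS = ∫dQ_rev/T = m c ln(T₂/T₁) = 485 × 0.133 × ln(762/1580) = -47 J/K.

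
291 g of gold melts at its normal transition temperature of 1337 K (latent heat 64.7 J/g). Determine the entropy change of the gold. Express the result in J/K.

ΔS = 14.1 J/K

Heat absorbed by the substance: Q = mL = 291 × 64.7 = 18827.7 J.
At constant T, ΔS = Q_rev/T = 18827.7 / 1337 = 14.1 J/K.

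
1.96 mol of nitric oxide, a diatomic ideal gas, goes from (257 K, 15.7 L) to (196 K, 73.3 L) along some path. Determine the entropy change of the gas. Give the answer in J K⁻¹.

ΔS = 14.1 J/K

Entropy is a state function: ΔS = nC_V ln(T₂/T₁) + nR ln(V₂/V₁), with C_V = 5R/2 = 20.79 J mol⁻¹ K⁻¹ for a diatomic ideal gas.
ΔS = 1.96 × [20.79 × ln(196/257) + 8.314 × ln(73.3/15.7)] = 14.1 J/K.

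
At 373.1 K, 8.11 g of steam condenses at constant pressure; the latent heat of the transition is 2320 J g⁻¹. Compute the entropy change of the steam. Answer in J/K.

Heat released by the substance: Q = −mL = −8.11 × 2320 = −18815.2 J.
At constant T, ΔS = Q_rev/T = −18815.2 / 373.1 = -50.4 J/K.

ΔS = -50.4 J/K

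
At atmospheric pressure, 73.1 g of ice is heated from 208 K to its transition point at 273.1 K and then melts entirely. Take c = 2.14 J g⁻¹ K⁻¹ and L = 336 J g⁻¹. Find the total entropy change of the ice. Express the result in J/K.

Warming step: ΔS₁ = m c ln(T_tr/T_i) = 73.1 × 2.14 × ln(273.1/208) = 42.6 J/K.
Phase change: ΔS₂ = +mL/T_tr = 73.1 × 336 / 273.1 = 89.94 J/K.
ΔS_total = (42.6) + (89.94) = 133 J/K.

ΔS = 133 J/K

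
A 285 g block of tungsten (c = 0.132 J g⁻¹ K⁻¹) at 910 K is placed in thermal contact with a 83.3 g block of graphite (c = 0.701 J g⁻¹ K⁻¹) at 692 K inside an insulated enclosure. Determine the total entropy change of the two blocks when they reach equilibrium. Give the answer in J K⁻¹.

Energy balance: T_f = (m₁c₁T₁ + m₂c₂T₂)/(m₁c₁ + m₂c₂) = 777.42 K.
ΔS₁ = m₁c₁ ln(T_f/T₁) = 37.62 × ln(777.42/910) = -5.9239 J/K.
ΔS₂ = m₂c₂ ln(T_f/T₂) = 58.3933 × ln(777.42/692) = 6.7964 J/K.
ΔS_total = -5.9239 + 6.7964 = 0.873 J/K.

ΔS_total = 0.873 J/K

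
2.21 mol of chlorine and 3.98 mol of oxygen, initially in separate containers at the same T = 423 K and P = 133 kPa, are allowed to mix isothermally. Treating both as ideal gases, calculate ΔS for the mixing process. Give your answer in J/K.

ΔS_mix = 33.5 J/K

Mole fractions: x_A = 2.21/6.19 = 0.357, x_B = 0.643.
ΔS_mix = −R(n_A ln x_A + n_B ln x_B) = −8.314 × (2.21 ln 0.357 + 3.98 ln 0.643) = 33.5 J/K.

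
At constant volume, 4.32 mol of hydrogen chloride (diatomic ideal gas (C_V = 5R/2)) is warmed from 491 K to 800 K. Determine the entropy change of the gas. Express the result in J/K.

ΔS = 43.8 J/K

At constant volume, ΔS = nC_V ln(T₂/T₁) with C_V = 5R/2 = 20.79 J mol⁻¹ K⁻¹.
ΔS = 4.32 × 20.79 × ln(800/491) = 43.8 J/K.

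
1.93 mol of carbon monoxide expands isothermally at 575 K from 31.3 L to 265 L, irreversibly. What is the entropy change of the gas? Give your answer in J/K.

ΔS_gas = 34.3 J/K

Entropy is a state function, so ΔS_gas depends only on the end states.
For an isothermal ideal gas ΔS_gas = nR ln(V₂/V₁) = 1.93 × 8.314 × ln(265/31.3) = 34.3 J/K.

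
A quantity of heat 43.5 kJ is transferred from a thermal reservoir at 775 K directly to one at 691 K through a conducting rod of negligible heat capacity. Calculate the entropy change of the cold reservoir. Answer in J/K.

The cold reservoir gains heat Q, so ΔS_cold = +Q/T_C = 43500/691 = 63 J/K.

ΔS_cold = 63 J/K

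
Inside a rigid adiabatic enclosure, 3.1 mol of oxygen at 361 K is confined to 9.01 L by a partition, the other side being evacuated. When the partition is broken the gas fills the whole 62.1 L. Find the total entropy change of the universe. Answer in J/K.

ΔS_universe = 49.8 J/K

For an ideal gas in free expansion Q = 0 and W = 0, so T is unchanged.
Entropy is a state function; using a reversible isothermal path, ΔS_gas = nR ln(V₂/V₁) = 3.1 × 8.314 × ln(62.1/9.01) = 49.8 J/K.
The insulated surroundings exchange no heat, so ΔS_surr = 0 and ΔS_universe = ΔS_gas.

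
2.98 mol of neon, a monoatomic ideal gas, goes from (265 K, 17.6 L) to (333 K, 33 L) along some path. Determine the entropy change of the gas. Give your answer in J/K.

Entropy is a state function: ΔS = nC_V ln(T₂/T₁) + nR ln(V₂/V₁), with C_V = 3R/2 = 12.47 J mol⁻¹ K⁻¹ for a monoatomic ideal gas.
ΔS = 2.98 × [12.47 × ln(333/265) + 8.314 × ln(33/17.6)] = 24.1 J/K.

ΔS = 24.1 J/K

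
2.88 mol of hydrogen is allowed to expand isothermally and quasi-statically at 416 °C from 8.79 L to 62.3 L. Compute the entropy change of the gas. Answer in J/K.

For an isothermal ideal gas ΔS_gas = nR ln(V₂/V₁) = 2.88 × 8.314 × ln(62.3/8.79) = 46.9 J/K.

ΔS_gas = 46.9 J/K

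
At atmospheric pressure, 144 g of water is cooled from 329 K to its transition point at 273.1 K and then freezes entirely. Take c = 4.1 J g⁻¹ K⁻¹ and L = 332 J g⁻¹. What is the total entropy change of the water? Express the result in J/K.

Cooling step: ΔS₁ = m c ln(T_tr/T_i) = 144 × 4.1 × ln(273.1/329) = -109.9 J/K.
Phase change: ΔS₂ = −mL/T_tr = −144 × 332 / 273.1 = -175.1 J/K.
ΔS_total = (-109.9) + (-175.1) = -285 J/K.

ΔS = -285 J/K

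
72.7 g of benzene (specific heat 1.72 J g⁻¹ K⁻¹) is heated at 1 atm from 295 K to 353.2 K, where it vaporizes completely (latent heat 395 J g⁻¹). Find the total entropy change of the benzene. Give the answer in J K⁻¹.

Warming step: ΔS₁ = m c ln(T_tr/T_i) = 72.7 × 1.72 × ln(353.2/295) = 22.52 J/K.
Phase change: ΔS₂ = +mL/T_tr = 72.7 × 395 / 353.2 = 81.3 J/K.
ΔS_total = (22.52) + (81.3) = 104 J/K.

ΔS = 104 J/K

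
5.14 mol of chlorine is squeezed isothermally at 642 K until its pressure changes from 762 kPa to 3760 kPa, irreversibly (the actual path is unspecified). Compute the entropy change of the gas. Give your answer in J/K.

Entropy is a state function, so ΔS_gas depends only on the end states.
For an isothermal ideal gas ΔS_gas = nR ln(P₁/P₂) = 5.14 × 8.314 × ln(762/3760) = -68.2 J/K.

ΔS_gas = -68.2 J/K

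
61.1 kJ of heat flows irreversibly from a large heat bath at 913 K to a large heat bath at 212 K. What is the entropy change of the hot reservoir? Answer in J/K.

ΔS_hot = -66.9 J/K

The hot reservoir loses heat Q, so ΔS_hot = −Q/T_H = −61100/913 = -66.9 J/K.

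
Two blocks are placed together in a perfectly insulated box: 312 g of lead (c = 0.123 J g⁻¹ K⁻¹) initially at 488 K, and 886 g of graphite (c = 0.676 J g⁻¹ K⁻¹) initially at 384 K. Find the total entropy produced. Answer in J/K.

Energy balance: T_f = (m₁c₁T₁ + m₂c₂T₂)/(m₁c₁ + m₂c₂) = 390.26 K.
ΔS₁ = m₁c₁ ln(T_f/T₁) = 38.376 × ln(390.26/488) = -8.577 J/K.
ΔS₂ = m₂c₂ ln(T_f/T₂) = 598.936 × ln(390.26/384) = 9.689 J/K.
ΔS_total = -8.577 + 9.689 = 1.11 J/K.

ΔS_total = 1.11 J/K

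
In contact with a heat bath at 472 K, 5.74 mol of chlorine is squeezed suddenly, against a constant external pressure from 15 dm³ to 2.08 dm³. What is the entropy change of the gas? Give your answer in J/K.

ΔS_gas = -94.3 J/K

Entropy is a state function, so ΔS_gas depends only on the end states.
For an isothermal ideal gas ΔS_gas = nR ln(V₂/V₁) = 5.74 × 8.314 × ln(2.08/15) = -94.3 J/K.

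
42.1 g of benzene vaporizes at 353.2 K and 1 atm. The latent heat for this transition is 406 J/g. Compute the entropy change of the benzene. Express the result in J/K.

ΔS = 48.4 J/K

Heat absorbed by the substance: Q = mL = 42.1 × 406 = 17092.6 J.
At constant T, ΔS = Q_rev/T = 17092.6 / 353.2 = 48.4 J/K.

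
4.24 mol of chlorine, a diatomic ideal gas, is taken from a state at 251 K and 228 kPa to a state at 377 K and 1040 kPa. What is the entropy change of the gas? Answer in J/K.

ΔS = nC_p ln(T₂/T₁) − nR ln(P₂/P₁), with C_p = 7R/2 = 29.1 J mol⁻¹ K⁻¹ for a diatomic ideal gas.
ΔS = 4.24 × [29.1 × ln(377/251) − 8.314 × ln(1040/228)] = -3.31 J/K.

ΔS = -3.31 J/K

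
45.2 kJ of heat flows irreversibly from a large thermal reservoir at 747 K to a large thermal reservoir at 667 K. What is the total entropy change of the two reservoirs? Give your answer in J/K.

ΔS_hot = −Q/T_H = −45200/747 = -60.51 J/K and ΔS_cold = +Q/T_C = 45200/667 = 67.77 J/K.
ΔS_total = -60.51 + 67.77 = 7.26 J/K, positive as the second law requires.

ΔS_total = 7.26 J/K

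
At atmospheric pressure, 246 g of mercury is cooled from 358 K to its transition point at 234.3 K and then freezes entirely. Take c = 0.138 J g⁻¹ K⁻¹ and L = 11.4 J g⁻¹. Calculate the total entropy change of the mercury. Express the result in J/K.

Cooling step: ΔS₁ = m c ln(T_tr/T_i) = 246 × 0.138 × ln(234.3/358) = -14.39 J/K.
Phase change: ΔS₂ = −mL/T_tr = −246 × 11.4 / 234.3 = -11.97 J/K.
ΔS_total = (-14.39) + (-11.97) = -26.4 J/K.

ΔS = -26.4 J/K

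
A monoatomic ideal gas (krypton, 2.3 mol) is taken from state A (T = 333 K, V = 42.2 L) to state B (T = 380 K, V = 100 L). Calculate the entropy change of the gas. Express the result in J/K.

Entropy is a state function: ΔS = nC_V ln(T₂/T₁) + nR ln(V₂/V₁), with C_V = 3R/2 = 12.47 J mol⁻¹ K⁻¹ for a monoatomic ideal gas.
ΔS = 2.3 × [12.47 × ln(380/333) + 8.314 × ln(100/42.2)] = 20.3 J/K.

ΔS = 20.3 J/K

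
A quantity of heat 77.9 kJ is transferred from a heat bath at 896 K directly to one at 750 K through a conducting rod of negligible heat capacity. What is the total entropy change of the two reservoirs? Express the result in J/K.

ΔS_hot = −Q/T_H = −77900/896 = -86.942 J/K and ΔS_cold = +Q/T_C = 77900/750 = 103.87 J/K.
ΔS_total = -86.942 + 103.87 = 16.9 J/K, positive as the second law requires.

ΔS_total = 16.9 J/K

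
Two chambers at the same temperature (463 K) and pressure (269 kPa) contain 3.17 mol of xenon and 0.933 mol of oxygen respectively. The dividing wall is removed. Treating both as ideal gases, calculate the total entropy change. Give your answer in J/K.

Mole fractions: x_A = 3.17/4.1 = 0.773, x_B = 0.227.
ΔS_mix = −R(n_A ln x_A + n_B ln x_B) = −8.314 × (3.17 ln 0.773 + 0.933 ln 0.227) = 18.3 J/K.

ΔS_mix = 18.3 J/K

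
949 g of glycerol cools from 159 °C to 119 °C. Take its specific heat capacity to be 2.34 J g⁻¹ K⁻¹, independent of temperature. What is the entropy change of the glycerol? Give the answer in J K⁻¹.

In kelvin: T₁ = 432.15 K, T₂ = 392.15 K. ΔS = ∫dQ_rev/T = m c ln(T₂/T₁) = 949 × 2.34 × ln(392.15/432.15) = -216 J/K.

ΔS = -216 J/K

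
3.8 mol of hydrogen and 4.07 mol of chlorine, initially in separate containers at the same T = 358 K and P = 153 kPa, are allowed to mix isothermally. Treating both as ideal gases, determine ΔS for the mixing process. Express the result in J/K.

Mole fractions: x_A = 3.8/7.87 = 0.483, x_B = 0.517.
ΔS_mix = −R(n_A ln x_A + n_B ln x_B) = −8.314 × (3.8 ln 0.483 + 4.07 ln 0.517) = 45.3 J/K.

ΔS_mix = 45.3 J/K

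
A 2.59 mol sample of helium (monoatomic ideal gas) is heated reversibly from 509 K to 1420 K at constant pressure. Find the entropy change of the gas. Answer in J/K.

At constant pressure, ΔS = nC_p ln(T₂/T₁) with C_p = 5R/2 = 20.79 J mol⁻¹ K⁻¹.
ΔS = 2.59 × 20.79 × ln(1420/509) = 55.2 J/K.

ΔS = 55.2 J/K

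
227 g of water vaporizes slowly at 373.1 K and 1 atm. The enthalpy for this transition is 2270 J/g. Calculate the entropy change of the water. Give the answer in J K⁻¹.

ΔS = 1380 J/K

Heat absorbed by the substance: Q = mL = 227 × 2270 = 515290 J.
At constant T, ΔS = Q_rev/T = 515290 / 373.1 = 1380 J/K.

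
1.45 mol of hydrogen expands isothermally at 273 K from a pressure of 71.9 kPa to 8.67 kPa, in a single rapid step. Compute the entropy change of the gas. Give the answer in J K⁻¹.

ΔS_gas = 25.5 J/K

Entropy is a state function, so ΔS_gas depends only on the end states.
For an isothermal ideal gas ΔS_gas = nR ln(P₁/P₂) = 1.45 × 8.314 × ln(71.9/8.67) = 25.5 J/K.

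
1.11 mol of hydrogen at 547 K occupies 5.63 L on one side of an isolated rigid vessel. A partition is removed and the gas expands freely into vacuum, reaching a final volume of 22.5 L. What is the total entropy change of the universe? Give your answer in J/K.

No heat is exchanged and no work is done, so the ideal-gas temperature stays constant.
Entropy is a state function; using a reversible isothermal path, ΔS_gas = nR ln(V₂/V₁) = 1.11 × 8.314 × ln(22.5/5.63) = 12.8 J/K.
The insulated surroundings exchange no heat, so ΔS_surr = 0 and ΔS_universe = ΔS_gas.

ΔS_universe = 12.8 J/K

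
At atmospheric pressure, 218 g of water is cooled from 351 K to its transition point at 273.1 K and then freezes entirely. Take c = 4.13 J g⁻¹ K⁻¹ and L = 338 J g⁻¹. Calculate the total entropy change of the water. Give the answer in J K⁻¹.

ΔS = -496 J/K

Cooling step: ΔS₁ = m c ln(T_tr/T_i) = 218 × 4.13 × ln(273.1/351) = -225.9 J/K.
Phase change: ΔS₂ = −mL/T_tr = −218 × 338 / 273.1 = -269.8 J/K.
ΔS_total = (-225.9) + (-269.8) = -496 J/K.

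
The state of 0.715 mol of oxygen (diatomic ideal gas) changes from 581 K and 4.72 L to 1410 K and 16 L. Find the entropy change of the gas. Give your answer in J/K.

ΔS = 20.4 J/K

Entropy is a state function: ΔS = nC_V ln(T₂/T₁) + nR ln(V₂/V₁), with C_V = 5R/2 = 20.79 J mol⁻¹ K⁻¹ for a diatomic ideal gas.
ΔS = 0.715 × [20.79 × ln(1410/581) + 8.314 × ln(16/4.72)] = 20.4 J/K.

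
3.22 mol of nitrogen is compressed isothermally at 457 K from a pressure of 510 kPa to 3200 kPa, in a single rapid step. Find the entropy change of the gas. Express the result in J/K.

ΔS_gas = -49.2 J/K

Entropy is a state function, so ΔS_gas depends only on the end states.
For an isothermal ideal gas ΔS_gas = nR ln(P₁/P₂) = 3.22 × 8.314 × ln(510/3200) = -49.2 J/K.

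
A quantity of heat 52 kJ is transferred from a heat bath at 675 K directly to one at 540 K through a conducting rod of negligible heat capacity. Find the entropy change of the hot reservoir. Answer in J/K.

ΔS_hot = -77 J/K

The hot reservoir loses heat Q, so ΔS_hot = −Q/T_H = −52000/675 = -77 J/K.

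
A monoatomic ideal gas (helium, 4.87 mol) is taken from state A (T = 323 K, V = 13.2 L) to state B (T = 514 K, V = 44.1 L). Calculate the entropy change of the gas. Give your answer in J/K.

ΔS = 77.1 J/K

Entropy is a state function: ΔS = nC_V ln(T₂/T₁) + nR ln(V₂/V₁), with C_V = 3R/2 = 12.47 J mol⁻¹ K⁻¹ for a monoatomic ideal gas.
ΔS = 4.87 × [12.47 × ln(514/323) + 8.314 × ln(44.1/13.2)] = 77.1 J/K.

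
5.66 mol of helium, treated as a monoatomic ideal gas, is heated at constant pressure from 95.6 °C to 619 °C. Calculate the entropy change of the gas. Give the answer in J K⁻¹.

In kelvin: T₁ = 368.75 K, T₂ = 892.15 K. At constant pressure, ΔS = nC_p ln(T₂/T₁) with C_p = 5R/2 = 20.79 J mol⁻¹ K⁻¹.
ΔS = 5.66 × 20.79 × ln(892.15/368.75) = 104 J/K.

ΔS = 104 J/K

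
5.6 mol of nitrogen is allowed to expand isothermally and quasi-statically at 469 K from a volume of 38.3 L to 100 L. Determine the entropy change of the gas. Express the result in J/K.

ΔS_gas = 44.7 J/K

For an isothermal ideal gas ΔS_gas = nR ln(V₂/V₁) = 5.6 × 8.314 × ln(100/38.3) = 44.7 J/K.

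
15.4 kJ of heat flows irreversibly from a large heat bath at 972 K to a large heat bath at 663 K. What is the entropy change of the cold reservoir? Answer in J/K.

The cold reservoir gains heat Q, so ΔS_cold = +Q/T_C = 15400/663 = 23.2 J/K.

ΔS_cold = 23.2 J/K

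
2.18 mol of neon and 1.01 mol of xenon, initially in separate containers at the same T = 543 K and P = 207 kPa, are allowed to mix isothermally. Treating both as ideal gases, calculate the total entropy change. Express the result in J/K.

Mole fractions: x_A = 2.18/3.19 = 0.683, x_B = 0.317.
ΔS_mix = −R(n_A ln x_A + n_B ln x_B) = −8.314 × (2.18 ln 0.683 + 1.01 ln 0.317) = 16.6 J/K.

ΔS_mix = 16.6 J/K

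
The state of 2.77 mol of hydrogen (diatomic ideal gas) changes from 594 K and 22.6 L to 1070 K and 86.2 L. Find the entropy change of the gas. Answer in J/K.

ΔS = 64.7 J/K

Entropy is a state function: ΔS = nC_V ln(T₂/T₁) + nR ln(V₂/V₁), with C_V = 5R/2 = 20.79 J mol⁻¹ K⁻¹ for a diatomic ideal gas.
ΔS = 2.77 × [20.79 × ln(1070/594) + 8.314 × ln(86.2/22.6)] = 64.7 J/K.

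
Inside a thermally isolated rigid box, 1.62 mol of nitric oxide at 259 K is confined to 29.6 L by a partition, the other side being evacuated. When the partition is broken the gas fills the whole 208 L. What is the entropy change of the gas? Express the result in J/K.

No heat is exchanged and no work is done, so the ideal-gas temperature stays constant.
Entropy is a state function; using a reversible isothermal path, ΔS_gas = nR ln(V₂/V₁) = 1.62 × 8.314 × ln(208/29.6) = 26.3 J/K.

ΔS_gas = 26.3 J/K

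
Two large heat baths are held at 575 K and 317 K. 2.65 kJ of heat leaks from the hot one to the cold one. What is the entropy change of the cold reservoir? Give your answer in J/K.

The cold reservoir gains heat Q, so ΔS_cold = +Q/T_C = 2650/317 = 8.36 J/K.

ΔS_cold = 8.36 J/K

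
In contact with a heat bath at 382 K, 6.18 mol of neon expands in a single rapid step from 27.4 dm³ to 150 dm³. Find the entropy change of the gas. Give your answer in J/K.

Entropy is a state function, so ΔS_gas depends only on the end states.
For an isothermal ideal gas ΔS_gas = nR ln(V₂/V₁) = 6.18 × 8.314 × ln(150/27.4) = 87.4 J/K.

ΔS_gas = 87.4 J/K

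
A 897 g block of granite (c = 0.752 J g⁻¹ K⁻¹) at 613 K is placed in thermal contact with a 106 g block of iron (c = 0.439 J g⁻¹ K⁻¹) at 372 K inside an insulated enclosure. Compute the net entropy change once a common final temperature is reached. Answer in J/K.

Energy balance: T_f = (m₁c₁T₁ + m₂c₂T₂)/(m₁c₁ + m₂c₂) = 597.45 K.
ΔS₁ = m₁c₁ ln(T_f/T₁) = 674.544 × ln(597.45/613) = -17.335 J/K.
ΔS₂ = m₂c₂ ln(T_f/T₂) = 46.534 × ln(597.45/372) = 22.047 J/K.
ΔS_total = -17.335 + 22.047 = 4.71 J/K.

ΔS_total = 4.71 J/K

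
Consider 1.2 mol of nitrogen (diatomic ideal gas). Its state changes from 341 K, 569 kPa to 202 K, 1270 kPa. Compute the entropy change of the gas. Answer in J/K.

ΔS = nC_p ln(T₂/T₁) − nR ln(P₂/P₁), with C_p = 7R/2 = 29.1 J mol⁻¹ K⁻¹ for a diatomic ideal gas.
ΔS = 1.2 × [29.1 × ln(202/341) − 8.314 × ln(1270/569)] = -26.3 J/K.

ΔS = -26.3 J/K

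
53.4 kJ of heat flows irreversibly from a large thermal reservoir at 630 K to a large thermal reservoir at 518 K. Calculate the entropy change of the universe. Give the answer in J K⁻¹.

ΔS_hot = −Q/T_H = −53400/630 = -84.76 J/K and ΔS_cold = +Q/T_C = 53400/518 = 103.1 J/K.
ΔS_total = -84.76 + 103.1 = 18.3 J/K, positive as the second law requires.

ΔS_total = 18.3 J/K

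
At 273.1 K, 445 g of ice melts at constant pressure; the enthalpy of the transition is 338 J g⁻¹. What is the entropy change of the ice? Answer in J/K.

Heat absorbed by the substance: Q = mL = 445 × 338 = 150410 J.
At constant T, ΔS = Q_rev/T = 150410 / 273.1 = 551 J/K.

ΔS = 551 J/K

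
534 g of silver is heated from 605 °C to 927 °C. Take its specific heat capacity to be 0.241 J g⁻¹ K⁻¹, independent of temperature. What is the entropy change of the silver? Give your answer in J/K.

In kelvin: T₁ = 878.15 K, T₂ = 1200.15 K. ΔS = ∫dQ_rev/T = m c ln(T₂/T₁) = 534 × 0.241 × ln(1200.15/878.15) = 40.2 J/K.

ΔS = 40.2 J/K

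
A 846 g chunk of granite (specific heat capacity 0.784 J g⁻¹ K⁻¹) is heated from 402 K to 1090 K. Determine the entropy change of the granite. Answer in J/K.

ΔS = ∫dQ_rev/T = m c ln(T₂/T₁) = 846 × 0.784 × ln(1090/402) = 662 J/K.

ΔS = 662 J/K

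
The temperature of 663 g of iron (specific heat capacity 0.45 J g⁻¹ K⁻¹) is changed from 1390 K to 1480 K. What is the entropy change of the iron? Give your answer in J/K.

ΔS = 18.7 J/K

ΔS = ∫dQ_rev/T = m c ln(T₂/T₁) = 663 × 0.45 × ln(1480/1390) = 18.7 J/K.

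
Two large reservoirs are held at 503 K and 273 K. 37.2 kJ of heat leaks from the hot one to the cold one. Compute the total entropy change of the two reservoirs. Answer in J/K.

ΔS_hot = −Q/T_H = −37200/503 = -73.96 J/K and ΔS_cold = +Q/T_C = 37200/273 = 136.3 J/K.
ΔS_total = -73.96 + 136.3 = 62.3 J/K, positive as the second law requires.

ΔS_total = 62.3 J/K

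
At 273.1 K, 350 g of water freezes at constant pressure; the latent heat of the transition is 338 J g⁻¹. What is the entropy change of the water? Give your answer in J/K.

ΔS = -433 J/K

Heat released by the substance: Q = −mL = −350 × 338 = −118300 J.
At constant T, ΔS = Q_rev/T = −118300 / 273.1 = -433 J/K.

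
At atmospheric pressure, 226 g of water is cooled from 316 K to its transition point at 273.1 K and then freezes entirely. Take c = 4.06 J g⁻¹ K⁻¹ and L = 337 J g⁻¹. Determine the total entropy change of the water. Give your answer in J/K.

Cooling step: ΔS₁ = m c ln(T_tr/T_i) = 226 × 4.06 × ln(273.1/316) = -133.9 J/K.
Phase change: ΔS₂ = −mL/T_tr = −226 × 337 / 273.1 = -278.9 J/K.
ΔS_total = (-133.9) + (-278.9) = -413 J/K.

ΔS = -413 J/K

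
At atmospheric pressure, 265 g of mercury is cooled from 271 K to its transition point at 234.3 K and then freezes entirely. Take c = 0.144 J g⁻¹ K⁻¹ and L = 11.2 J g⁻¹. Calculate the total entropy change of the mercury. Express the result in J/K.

ΔS = -18.2 J/K

Cooling step: ΔS₁ = m c ln(T_tr/T_i) = 265 × 0.144 × ln(234.3/271) = -5.553 J/K.
Phase change: ΔS₂ = −mL/T_tr = −265 × 11.2 / 234.3 = -12.67 J/K.
ΔS_total = (-5.553) + (-12.67) = -18.2 J/K.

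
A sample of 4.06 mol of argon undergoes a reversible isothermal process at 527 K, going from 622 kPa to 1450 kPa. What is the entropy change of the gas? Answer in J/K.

ΔS_gas = -28.6 J/K

For an isothermal ideal gas ΔS_gas = nR ln(P₁/P₂) = 4.06 × 8.314 × ln(622/1450) = -28.6 J/K.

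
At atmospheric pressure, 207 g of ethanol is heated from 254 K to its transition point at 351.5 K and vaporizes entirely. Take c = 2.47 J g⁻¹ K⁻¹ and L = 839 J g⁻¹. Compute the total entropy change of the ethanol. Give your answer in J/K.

Warming step: ΔS₁ = m c ln(T_tr/T_i) = 207 × 2.47 × ln(351.5/254) = 166.1 J/K.
Phase change: ΔS₂ = +mL/T_tr = 207 × 839 / 351.5 = 494.1 J/K.
ΔS_total = (166.1) + (494.1) = 660 J/K.

ΔS = 660 J/K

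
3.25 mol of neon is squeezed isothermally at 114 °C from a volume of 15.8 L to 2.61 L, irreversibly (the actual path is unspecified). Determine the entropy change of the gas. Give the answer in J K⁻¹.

ΔS_gas = -48.7 J/K

Entropy is a state function, so ΔS_gas depends only on the end states.
For an isothermal ideal gas ΔS_gas = nR ln(V₂/V₁) = 3.25 × 8.314 × ln(2.61/15.8) = -48.7 J/K.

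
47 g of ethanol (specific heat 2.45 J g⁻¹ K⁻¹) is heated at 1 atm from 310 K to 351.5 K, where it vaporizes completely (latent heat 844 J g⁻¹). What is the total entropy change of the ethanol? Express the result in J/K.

ΔS = 127 J/K

Warming step: ΔS₁ = m c ln(T_tr/T_i) = 47 × 2.45 × ln(351.5/310) = 14.47 J/K.
Phase change: ΔS₂ = +mL/T_tr = 47 × 844 / 351.5 = 112.9 J/K.
ΔS_total = (14.47) + (112.9) = 127 J/K.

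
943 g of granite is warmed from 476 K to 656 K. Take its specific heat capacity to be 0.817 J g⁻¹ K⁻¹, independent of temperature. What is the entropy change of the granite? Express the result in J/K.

ΔS = ∫dQ_rev/T = m c ln(T₂/T₁) = 943 × 0.817 × ln(656/476) = 247 J/K.

ΔS = 247 J/K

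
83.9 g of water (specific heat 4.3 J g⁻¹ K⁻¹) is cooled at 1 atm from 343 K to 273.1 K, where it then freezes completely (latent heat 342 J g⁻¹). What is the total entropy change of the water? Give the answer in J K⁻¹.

Cooling step: ΔS₁ = m c ln(T_tr/T_i) = 83.9 × 4.3 × ln(273.1/343) = -82.22 J/K.
Phase change: ΔS₂ = −mL/T_tr = −83.9 × 342 / 273.1 = -105.1 J/K.
ΔS_total = (-82.22) + (-105.1) = -187 J/K.

ΔS = -187 J/K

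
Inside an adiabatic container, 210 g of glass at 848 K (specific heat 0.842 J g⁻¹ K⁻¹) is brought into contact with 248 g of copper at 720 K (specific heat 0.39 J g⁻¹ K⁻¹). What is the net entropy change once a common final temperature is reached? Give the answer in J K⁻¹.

Energy balance: T_f = (m₁c₁T₁ + m₂c₂T₂)/(m₁c₁ + m₂c₂) = 802.74 K.
ΔS₁ = m₁c₁ ln(T_f/T₁) = 176.82 × ln(802.74/848) = -9.6983 J/K.
ΔS₂ = m₂c₂ ln(T_f/T₂) = 96.72 × ln(802.74/720) = 10.521 J/K.
ΔS_total = -9.6983 + 10.521 = 0.823 J/K.

ΔS_total = 0.823 J/K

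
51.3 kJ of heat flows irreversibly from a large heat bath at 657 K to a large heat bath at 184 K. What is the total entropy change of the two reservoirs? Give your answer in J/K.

ΔS_hot = −Q/T_H = −51300/657 = -78.08 J/K and ΔS_cold = +Q/T_C = 51300/184 = 278.8 J/K.
ΔS_total = -78.08 + 278.8 = 201 J/K, positive as the second law requires.

ΔS_total = 201 J/K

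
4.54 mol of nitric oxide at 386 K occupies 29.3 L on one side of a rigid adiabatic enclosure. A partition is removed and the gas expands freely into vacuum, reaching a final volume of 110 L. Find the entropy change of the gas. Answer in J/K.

ΔS_gas = 49.9 J/K

No heat is exchanged and no work is done, so the ideal-gas temperature stays constant.
Entropy is a state function; using a reversible isothermal path, ΔS_gas = nR ln(V₂/V₁) = 4.54 × 8.314 × ln(110/29.3) = 49.9 J/K.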